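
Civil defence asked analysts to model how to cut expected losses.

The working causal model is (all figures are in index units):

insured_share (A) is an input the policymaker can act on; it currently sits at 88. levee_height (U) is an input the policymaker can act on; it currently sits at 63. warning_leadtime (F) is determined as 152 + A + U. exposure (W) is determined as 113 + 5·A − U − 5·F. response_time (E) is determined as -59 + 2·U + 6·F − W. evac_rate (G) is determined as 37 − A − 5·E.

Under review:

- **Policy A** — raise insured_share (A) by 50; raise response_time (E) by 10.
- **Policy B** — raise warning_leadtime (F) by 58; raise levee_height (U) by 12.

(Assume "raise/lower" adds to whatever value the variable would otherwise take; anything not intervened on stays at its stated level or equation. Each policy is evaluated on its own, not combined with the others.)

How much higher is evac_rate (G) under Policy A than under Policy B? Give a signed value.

Policy A (A + 50, E + 10):
  A = 88 + 50 = 138
  U = 63
  F = 152 + 138 + 63 = 353
  W = 113 + 5·138 − 63 − 5·353 = -1025
  E = -59 + 2·63 + 6·353 − (-1025) (+10 from intervention) = 3220
  G = 37 − 138 − 5·3220 = -16201
Policy B (F + 58, U + 12):
  A = 88
  U = 63 + 12 = 75
  F = 152 + 88 + 75 (+58 from intervention) = 373
  W = 113 + 5·88 − 75 − 5·373 = -1387
  E = -59 + 2·75 + 6·373 − (-1387) = 3716
  G = 37 − 88 − 5·3716 = -18631
G: -16201 − (-18631) = 2430

2430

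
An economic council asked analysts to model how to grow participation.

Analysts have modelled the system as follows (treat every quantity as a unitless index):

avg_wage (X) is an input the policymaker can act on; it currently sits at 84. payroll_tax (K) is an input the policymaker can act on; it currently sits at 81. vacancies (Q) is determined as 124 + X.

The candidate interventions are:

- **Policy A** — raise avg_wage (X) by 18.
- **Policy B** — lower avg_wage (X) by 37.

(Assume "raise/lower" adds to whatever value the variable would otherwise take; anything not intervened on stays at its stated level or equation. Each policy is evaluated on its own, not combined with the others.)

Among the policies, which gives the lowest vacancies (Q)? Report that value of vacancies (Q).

171

Policy A (X + 18):
  X = 84 + 18 = 102
  Q = 124 + 102 = 226
Policy B (X − 37):
  X = 84 − 37 = 47
  Q = 124 + 47 = 171
Comparing — Policy A: Q=226, Policy B: Q=171. Lowest is 171 (Policy B).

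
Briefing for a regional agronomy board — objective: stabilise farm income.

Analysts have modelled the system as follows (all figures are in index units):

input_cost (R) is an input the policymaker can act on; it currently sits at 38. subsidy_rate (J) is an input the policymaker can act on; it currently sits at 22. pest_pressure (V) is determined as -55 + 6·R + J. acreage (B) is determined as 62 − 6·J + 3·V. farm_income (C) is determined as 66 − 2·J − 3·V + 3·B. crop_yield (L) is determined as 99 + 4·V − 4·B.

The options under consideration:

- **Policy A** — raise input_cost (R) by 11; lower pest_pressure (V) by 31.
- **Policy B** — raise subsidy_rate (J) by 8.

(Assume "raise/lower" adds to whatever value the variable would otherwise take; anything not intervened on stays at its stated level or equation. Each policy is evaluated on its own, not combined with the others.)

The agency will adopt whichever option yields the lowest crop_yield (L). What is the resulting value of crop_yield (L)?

-1461

Policy A (R + 11, V − 31):
  R = 38 + 11 = 49
  J = 22
  V = -55 + 6·49 + 22 (−31 from intervention) = 230
  B = 62 − 6·22 + 3·230 = 620
  L = 99 + 4·230 − 4·620 = -1461
Policy B (J + 8):
  R = 38
  J = 22 + 8 = 30
  V = -55 + 6·38 + 30 = 203
  B = 62 − 6·30 + 3·203 = 491
  L = 99 + 4·203 − 4·491 = -1053
Comparing — Policy A: L=-1461, Policy B: L=-1053. Lowest is -1461 (Policy A).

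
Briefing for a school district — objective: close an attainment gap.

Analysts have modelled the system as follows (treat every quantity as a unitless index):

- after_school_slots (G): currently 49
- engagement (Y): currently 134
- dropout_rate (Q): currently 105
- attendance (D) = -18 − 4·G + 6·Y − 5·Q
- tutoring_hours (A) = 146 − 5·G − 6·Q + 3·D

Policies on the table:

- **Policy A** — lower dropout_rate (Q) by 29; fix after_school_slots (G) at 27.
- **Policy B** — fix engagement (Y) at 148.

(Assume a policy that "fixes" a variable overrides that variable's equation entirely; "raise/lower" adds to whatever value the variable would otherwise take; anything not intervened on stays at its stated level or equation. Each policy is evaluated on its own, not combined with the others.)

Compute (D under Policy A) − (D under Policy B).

Policy A (Q − 29, G := 27):
  G = 27
  Y = 134
  Q = 105 − 29 = 76
  D = -18 − 4·27 + 6·134 − 5·76 = 298
Policy B (Y := 148):
  G = 49
  Y = 148
  Q = 105
  D = -18 − 4·49 + 6·148 − 5·105 = 149
D: 298 − 149 = 149

149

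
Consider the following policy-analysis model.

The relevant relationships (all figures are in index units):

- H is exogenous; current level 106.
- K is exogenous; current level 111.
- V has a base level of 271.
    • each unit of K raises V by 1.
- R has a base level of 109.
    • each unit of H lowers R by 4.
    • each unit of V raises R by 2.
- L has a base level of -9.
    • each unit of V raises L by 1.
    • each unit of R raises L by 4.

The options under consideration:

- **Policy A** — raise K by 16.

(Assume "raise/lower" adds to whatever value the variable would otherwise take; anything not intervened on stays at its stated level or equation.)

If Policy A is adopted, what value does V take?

398

Policy A (K + 16):
  K = 111 + 16 = 127
  V = 271 + 127 = 398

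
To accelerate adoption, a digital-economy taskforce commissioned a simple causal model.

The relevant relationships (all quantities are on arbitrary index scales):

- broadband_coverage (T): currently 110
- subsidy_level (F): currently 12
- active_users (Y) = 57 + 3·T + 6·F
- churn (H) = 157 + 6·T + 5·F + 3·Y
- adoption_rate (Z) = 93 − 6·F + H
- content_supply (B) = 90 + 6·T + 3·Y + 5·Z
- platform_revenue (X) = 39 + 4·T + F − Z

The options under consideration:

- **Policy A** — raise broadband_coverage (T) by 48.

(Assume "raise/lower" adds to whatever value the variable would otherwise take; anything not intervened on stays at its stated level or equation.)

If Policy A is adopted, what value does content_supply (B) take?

Policy A (T + 48):
  T = 110 + 48 = 158
  F = 12
  Y = 57 + 3·158 + 6·12 = 603
  H = 157 + 6·158 + 5·12 + 3·603 = 2974
  Z = 93 − 6·12 + 2974 = 2995
  B = 90 + 6·158 + 3·603 + 5·2995 = 17822

17822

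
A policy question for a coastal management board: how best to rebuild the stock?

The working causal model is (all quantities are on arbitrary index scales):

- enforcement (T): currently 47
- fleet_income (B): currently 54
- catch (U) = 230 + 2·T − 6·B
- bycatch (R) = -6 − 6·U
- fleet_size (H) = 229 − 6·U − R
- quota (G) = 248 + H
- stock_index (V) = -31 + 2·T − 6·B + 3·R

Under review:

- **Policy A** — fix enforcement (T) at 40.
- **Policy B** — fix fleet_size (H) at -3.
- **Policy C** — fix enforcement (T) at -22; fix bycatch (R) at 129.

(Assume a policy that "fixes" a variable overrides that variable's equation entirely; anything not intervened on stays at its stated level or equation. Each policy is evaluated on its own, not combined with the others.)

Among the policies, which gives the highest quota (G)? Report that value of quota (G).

1176

Policy A (T := 40):
  T = 40
  B = 54
  U = 230 + 2·40 − 6·54 = -14
  R = -6 − 6·(-14) = 78
  H = 229 − 6·(-14) − 78 = 235
  G = 248 + 235 = 483
Policy B (H := -3):
  T = 47
  B = 54
  U = 230 + 2·47 − 6·54 = 0
  R = -6 − 6·0 = -6
  H = -3
  G = 248 + (-3) = 245
Policy C (T := -22, R := 129):
  T = -22
  B = 54
  U = 230 + 2·(-22) − 6·54 = -138
  R = 129
  H = 229 − 6·(-138) − 129 = 928
  G = 248 + 928 = 1176
Comparing — Policy A: G=483, Policy B: G=245, Policy C: G=1176. Highest is 1176 (Policy C).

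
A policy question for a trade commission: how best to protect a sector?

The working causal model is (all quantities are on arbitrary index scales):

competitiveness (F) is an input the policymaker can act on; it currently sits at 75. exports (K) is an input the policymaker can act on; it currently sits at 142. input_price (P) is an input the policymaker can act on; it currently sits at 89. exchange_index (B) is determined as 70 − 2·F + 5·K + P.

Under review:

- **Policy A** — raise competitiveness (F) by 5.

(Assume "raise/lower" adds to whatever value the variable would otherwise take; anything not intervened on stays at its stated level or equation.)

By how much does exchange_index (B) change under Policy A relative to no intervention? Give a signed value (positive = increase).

-10

Baseline:
  F = 75
  K = 142
  P = 89
  B = 70 − 2·75 + 5·142 + 89 = 719
Policy A (F + 5):
  F = 75 + 5 = 80
  K = 142
  P = 89
  B = 70 − 2·80 + 5·142 + 89 = 709
Change in B: 709 − 719 = -10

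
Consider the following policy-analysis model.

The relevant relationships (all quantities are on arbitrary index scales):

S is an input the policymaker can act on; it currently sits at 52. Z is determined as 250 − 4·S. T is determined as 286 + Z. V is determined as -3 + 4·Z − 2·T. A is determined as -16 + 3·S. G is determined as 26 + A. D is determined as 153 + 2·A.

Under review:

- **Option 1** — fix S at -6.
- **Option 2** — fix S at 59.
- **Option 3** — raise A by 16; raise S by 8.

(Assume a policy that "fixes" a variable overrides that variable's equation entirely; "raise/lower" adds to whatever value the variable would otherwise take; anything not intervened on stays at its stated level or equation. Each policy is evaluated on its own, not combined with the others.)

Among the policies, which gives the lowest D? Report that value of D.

85

Option 1 (S := -6):
  S = -6
  A = -16 + 3·(-6) = -34
  D = 153 + 2·(-34) = 85
Option 2 (S := 59):
  S = 59
  A = -16 + 3·59 = 161
  D = 153 + 2·161 = 475
Option 3 (A + 16, S + 8):
  S = 52 + 8 = 60
  A = -16 + 3·60 (+16 from intervention) = 180
  D = 153 + 2·180 = 513
Comparing — Option 1: D=85, Option 2: D=475, Option 3: D=513. Lowest is 85 (Option 1).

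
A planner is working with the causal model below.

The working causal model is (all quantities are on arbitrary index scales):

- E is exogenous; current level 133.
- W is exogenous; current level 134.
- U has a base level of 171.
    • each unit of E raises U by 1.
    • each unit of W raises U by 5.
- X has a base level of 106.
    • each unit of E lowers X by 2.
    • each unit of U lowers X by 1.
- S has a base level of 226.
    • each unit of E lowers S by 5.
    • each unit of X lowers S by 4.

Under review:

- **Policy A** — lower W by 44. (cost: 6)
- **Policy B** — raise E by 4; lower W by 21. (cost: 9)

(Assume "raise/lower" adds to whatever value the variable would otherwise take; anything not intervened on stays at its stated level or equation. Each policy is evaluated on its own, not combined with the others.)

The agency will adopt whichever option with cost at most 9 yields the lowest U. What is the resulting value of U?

Policy A (W − 44):
  E = 133
  W = 134 − 44 = 90
  U = 171 + 133 + 5·90 = 754
Policy B (E + 4, W − 21):
  E = 133 + 4 = 137
  W = 134 − 21 = 113
  U = 171 + 137 + 5·113 = 873
Comparing — Policy A: U=754, Policy B: U=873. Lowest is 754 (Policy A).

754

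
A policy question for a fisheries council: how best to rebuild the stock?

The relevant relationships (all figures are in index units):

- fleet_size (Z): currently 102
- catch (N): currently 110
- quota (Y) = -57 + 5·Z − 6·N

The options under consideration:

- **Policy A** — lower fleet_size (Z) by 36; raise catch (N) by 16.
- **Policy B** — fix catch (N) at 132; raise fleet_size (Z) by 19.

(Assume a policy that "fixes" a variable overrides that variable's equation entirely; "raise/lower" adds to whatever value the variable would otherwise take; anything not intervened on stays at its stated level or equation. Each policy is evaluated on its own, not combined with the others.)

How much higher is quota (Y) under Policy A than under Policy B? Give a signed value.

-239

Policy A (Z − 36, N + 16):
  Z = 102 − 36 = 66
  N = 110 + 16 = 126
  Y = -57 + 5·66 − 6·126 = -483
Policy B (N := 132, Z + 19):
  Z = 102 + 19 = 121
  N = 132
  Y = -57 + 5·121 − 6·132 = -244
Y: -483 − (-244) = -239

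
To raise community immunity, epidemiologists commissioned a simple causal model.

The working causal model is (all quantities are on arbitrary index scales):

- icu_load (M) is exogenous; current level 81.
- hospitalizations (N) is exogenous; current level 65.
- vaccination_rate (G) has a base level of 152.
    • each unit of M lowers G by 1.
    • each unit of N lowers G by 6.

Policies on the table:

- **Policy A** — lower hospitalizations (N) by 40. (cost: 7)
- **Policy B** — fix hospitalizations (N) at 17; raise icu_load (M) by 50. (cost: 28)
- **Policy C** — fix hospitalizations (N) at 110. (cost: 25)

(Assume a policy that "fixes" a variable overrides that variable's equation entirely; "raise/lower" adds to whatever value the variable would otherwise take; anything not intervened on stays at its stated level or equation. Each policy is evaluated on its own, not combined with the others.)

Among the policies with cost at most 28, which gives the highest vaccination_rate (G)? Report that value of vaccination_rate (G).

-79

Policy A (N − 40):
  M = 81
  N = 65 − 40 = 25
  G = 152 − 81 − 6·25 = -79
Policy B (N := 17, M + 50):
  M = 81 + 50 = 131
  N = 17
  G = 152 − 131 − 6·17 = -81
Policy C (N := 110):
  M = 81
  N = 110
  G = 152 − 81 − 6·110 = -589
Comparing — Policy A: G=-79, Policy B: G=-81, Policy C: G=-589. Highest is -79 (Policy A).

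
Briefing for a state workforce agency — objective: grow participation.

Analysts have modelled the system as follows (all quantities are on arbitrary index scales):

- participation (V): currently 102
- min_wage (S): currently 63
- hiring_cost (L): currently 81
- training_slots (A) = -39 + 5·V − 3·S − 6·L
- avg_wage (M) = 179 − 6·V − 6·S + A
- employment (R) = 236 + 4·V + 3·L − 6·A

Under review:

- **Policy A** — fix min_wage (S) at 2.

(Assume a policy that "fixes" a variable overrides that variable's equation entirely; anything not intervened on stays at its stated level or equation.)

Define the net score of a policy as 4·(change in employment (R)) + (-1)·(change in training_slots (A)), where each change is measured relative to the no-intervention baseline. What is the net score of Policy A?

Baseline:
  V = 102
  S = 63
  L = 81
  A = -39 + 5·102 − 3·63 − 6·81 = -204
  R = 236 + 4·102 + 3·81 − 6·(-204) = 2111
Policy A (S := 2):
  V = 102
  S = 2
  L = 81
  A = -39 + 5·102 − 3·2 − 6·81 = -21
  R = 236 + 4·102 + 3·81 − 6·(-21) = 1013
ΔR = 1013 − 2111 = -1098; ΔA = -21 − (-204) = 183
Score = 4·(-1098) + (-1)·183 = -4575

-4575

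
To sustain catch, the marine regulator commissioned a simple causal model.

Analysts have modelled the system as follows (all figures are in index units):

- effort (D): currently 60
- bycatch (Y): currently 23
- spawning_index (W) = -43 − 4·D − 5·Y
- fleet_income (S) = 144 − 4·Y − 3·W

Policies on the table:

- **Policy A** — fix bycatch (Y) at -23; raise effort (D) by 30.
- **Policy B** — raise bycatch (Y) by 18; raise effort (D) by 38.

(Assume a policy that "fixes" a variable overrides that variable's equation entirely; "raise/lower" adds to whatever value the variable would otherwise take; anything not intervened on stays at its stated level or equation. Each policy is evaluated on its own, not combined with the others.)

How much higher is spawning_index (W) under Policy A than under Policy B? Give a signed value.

352

Policy A (Y := -23, D + 30):
  D = 60 + 30 = 90
  Y = -23
  W = -43 − 4·90 − 5·(-23) = -288
Policy B (Y + 18, D + 38):
  D = 60 + 38 = 98
  Y = 23 + 18 = 41
  W = -43 − 4·98 − 5·41 = -640
W: -288 − (-640) = 352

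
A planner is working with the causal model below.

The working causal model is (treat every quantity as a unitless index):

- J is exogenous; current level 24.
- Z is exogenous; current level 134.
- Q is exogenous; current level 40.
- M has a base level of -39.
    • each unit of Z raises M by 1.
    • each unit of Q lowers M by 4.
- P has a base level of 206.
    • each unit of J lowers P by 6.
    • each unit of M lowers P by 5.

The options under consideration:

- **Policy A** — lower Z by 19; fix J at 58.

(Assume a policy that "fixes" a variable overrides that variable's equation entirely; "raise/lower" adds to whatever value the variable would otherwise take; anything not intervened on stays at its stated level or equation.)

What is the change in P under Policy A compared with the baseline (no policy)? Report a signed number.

-109

Baseline:
  J = 24
  Z = 134
  Q = 40
  M = -39 + 134 − 4·40 = -65
  P = 206 − 6·24 − 5·(-65) = 387
Policy A (Z − 19, J := 58):
  J = 58
  Z = 134 − 19 = 115
  Q = 40
  M = -39 + 115 − 4·40 = -84
  P = 206 − 6·58 − 5·(-84) = 278
Change in P: 278 − 387 = -109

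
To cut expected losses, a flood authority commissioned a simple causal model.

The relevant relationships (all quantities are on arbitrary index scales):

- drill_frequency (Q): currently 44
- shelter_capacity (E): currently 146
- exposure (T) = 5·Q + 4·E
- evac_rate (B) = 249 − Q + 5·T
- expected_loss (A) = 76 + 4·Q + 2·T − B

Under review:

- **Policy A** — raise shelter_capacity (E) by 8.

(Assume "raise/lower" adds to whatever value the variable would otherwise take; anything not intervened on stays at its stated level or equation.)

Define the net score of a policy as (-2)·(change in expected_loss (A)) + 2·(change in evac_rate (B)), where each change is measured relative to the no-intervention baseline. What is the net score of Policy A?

512

Baseline:
  Q = 44
  E = 146
  T = 0 + 5·44 + 4·146 = 804
  B = 249 − 44 + 5·804 = 4225
  A = 76 + 4·44 + 2·804 − 4225 = -2365
Policy A (E + 8):
  Q = 44
  E = 146 + 8 = 154
  T = 0 + 5·44 + 4·154 = 836
  B = 249 − 44 + 5·836 = 4385
  A = 76 + 4·44 + 2·836 − 4385 = -2461
ΔA = -2461 − (-2365) = -96; ΔB = 4385 − 4225 = 160
Score = (-2)·(-96) + 2·160 = 512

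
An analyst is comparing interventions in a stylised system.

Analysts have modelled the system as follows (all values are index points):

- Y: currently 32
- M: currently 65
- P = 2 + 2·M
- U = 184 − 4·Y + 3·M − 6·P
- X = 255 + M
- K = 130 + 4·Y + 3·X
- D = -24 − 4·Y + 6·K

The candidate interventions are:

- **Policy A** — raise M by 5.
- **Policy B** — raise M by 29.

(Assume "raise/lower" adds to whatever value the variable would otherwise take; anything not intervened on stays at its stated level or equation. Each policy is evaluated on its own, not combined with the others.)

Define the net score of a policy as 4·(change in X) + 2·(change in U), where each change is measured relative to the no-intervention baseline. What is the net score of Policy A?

Baseline:
  Y = 32
  M = 65
  P = 2 + 2·65 = 132
  U = 184 − 4·32 + 3·65 − 6·132 = -541
  X = 255 + 65 = 320
Policy A (M + 5):
  Y = 32
  M = 65 + 5 = 70
  P = 2 + 2·70 = 142
  U = 184 − 4·32 + 3·70 − 6·142 = -586
  X = 255 + 70 = 325
ΔX = 325 − 320 = 5; ΔU = -586 − (-541) = -45
Score = 4·5 + 2·(-45) = -70

-70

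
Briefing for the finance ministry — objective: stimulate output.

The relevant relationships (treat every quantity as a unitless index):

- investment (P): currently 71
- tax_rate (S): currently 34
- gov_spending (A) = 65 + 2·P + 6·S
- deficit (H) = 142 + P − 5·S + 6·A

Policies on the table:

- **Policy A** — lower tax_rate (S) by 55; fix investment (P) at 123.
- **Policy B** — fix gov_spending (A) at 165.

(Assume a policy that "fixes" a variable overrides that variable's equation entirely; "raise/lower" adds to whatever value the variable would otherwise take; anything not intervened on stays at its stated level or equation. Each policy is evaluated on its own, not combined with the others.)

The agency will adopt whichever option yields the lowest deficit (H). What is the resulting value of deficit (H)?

Policy A (S − 55, P := 123):
  P = 123
  S = 34 − 55 = -21
  A = 65 + 2·123 + 6·(-21) = 185
  H = 142 + 123 − 5·(-21) + 6·185 = 1480
Policy B (A := 165):
  P = 71
  S = 34
  A = 165
  H = 142 + 71 − 5·34 + 6·165 = 1033
Comparing — Policy A: H=1480, Policy B: H=1033. Lowest is 1033 (Policy B).

1033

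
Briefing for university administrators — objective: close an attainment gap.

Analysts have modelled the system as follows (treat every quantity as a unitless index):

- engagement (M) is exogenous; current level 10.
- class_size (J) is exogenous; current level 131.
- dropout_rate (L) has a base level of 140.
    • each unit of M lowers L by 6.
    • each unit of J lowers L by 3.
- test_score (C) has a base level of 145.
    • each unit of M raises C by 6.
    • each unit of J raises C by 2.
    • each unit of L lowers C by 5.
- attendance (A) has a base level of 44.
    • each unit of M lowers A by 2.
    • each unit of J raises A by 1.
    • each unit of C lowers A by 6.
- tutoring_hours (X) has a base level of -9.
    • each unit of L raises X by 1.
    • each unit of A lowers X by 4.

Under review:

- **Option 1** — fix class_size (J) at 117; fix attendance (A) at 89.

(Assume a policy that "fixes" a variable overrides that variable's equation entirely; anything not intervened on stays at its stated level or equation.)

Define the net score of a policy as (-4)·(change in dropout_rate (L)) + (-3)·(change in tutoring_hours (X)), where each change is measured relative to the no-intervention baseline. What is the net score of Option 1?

145218

Baseline:
  M = 10
  J = 131
  L = 140 − 6·10 − 3·131 = -313
  C = 145 + 6·10 + 2·131 − 5·(-313) = 2032
  A = 44 − 2·10 + 131 − 6·2032 = -12037
  X = -9 + (-313) − 4·(-12037) = 47826
Option 1 (J := 117, A := 89):
  M = 10
  J = 117
  L = 140 − 6·10 − 3·117 = -271
  C = 145 + 6·10 + 2·117 − 5·(-271) = 1794
  A = 89
  X = -9 + (-271) − 4·89 = -636
ΔL = -271 − (-313) = 42; ΔX = -636 − 47826 = -48462
Score = (-4)·42 + (-3)·(-48462) = 145218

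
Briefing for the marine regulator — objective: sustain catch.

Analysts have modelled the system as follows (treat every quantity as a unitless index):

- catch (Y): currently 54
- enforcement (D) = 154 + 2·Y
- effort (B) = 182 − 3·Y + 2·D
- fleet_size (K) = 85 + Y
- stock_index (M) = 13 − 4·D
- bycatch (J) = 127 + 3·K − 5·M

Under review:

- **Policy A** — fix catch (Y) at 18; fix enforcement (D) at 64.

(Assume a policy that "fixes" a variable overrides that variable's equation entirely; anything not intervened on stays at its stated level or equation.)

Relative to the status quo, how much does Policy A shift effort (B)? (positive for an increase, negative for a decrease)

-288

Baseline:
  Y = 54
  D = 154 + 2·54 = 262
  B = 182 − 3·54 + 2·262 = 544
Policy A (Y := 18, D := 64):
  Y = 18
  D = 64
  B = 182 − 3·18 + 2·64 = 256
Change in B: 256 − 544 = -288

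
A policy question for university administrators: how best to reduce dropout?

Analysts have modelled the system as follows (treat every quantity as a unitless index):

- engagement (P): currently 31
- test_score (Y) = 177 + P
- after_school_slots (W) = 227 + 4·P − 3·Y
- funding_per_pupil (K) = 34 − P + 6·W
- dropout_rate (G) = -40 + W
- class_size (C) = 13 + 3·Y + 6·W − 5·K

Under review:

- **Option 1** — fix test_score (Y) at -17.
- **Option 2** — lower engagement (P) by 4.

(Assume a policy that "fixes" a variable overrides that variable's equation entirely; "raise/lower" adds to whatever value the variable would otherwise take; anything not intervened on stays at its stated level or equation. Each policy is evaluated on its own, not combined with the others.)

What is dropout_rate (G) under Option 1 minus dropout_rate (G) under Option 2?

679

Option 1 (Y := -17):
  P = 31
  Y = -17
  W = 227 + 4·31 − 3·(-17) = 402
  G = -40 + 402 = 362
Option 2 (P − 4):
  P = 31 − 4 = 27
  Y = 177 + 27 = 204
  W = 227 + 4·27 − 3·204 = -277
  G = -40 + (-277) = -317
G: 362 − (-317) = 679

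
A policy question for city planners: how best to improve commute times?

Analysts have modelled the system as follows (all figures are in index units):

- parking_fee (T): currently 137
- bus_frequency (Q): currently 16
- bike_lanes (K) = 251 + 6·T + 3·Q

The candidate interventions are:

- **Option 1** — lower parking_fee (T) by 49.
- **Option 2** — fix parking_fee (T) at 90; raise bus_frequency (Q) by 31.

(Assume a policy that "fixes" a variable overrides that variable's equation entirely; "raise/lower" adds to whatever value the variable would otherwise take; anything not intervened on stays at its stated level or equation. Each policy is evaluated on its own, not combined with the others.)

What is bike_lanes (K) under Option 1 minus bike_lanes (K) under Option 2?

Option 1 (T − 49):
  T = 137 − 49 = 88
  Q = 16
  K = 251 + 6·88 + 3·16 = 827
Option 2 (T := 90, Q + 31):
  T = 90
  Q = 16 + 31 = 47
  K = 251 + 6·90 + 3·47 = 932
K: 827 − 932 = -105

-105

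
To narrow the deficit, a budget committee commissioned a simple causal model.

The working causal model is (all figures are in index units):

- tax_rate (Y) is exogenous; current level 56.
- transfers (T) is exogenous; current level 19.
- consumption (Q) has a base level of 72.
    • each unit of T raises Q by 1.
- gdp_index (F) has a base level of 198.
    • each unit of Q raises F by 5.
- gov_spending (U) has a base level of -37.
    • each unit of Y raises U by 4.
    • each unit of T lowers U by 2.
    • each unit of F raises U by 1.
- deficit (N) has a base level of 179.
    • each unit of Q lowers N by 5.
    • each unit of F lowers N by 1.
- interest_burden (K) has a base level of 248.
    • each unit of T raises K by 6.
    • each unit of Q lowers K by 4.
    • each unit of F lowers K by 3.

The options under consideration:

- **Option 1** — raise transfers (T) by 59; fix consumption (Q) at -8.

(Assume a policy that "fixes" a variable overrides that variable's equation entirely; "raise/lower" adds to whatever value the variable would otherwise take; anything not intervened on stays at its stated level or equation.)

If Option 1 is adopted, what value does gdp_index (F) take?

158

Option 1 (T + 59, Q := -8):
  T = 19 + 59 = 78
  Q = -8
  F = 198 + 5·(-8) = 158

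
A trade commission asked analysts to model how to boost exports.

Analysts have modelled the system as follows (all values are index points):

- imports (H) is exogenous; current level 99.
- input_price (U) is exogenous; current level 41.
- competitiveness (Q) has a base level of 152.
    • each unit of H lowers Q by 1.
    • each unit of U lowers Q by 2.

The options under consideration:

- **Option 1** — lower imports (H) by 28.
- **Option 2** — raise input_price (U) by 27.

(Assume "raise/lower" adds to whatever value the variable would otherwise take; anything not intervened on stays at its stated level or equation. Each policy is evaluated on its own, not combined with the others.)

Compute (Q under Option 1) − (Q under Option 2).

Option 1 (H − 28):
  H = 99 − 28 = 71
  U = 41
  Q = 152 − 71 − 2·41 = -1
Option 2 (U + 27):
  H = 99
  U = 41 + 27 = 68
  Q = 152 − 99 − 2·68 = -83
Q: -1 − (-83) = 82

82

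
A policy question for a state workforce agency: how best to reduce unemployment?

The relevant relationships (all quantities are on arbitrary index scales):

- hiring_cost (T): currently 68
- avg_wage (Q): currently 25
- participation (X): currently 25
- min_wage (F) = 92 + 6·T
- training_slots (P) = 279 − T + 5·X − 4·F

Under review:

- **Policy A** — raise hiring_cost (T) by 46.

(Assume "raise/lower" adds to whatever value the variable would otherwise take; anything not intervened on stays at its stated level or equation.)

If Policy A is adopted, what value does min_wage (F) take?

Policy A (T + 46):
  T = 68 + 46 = 114
  F = 92 + 6·114 = 776

776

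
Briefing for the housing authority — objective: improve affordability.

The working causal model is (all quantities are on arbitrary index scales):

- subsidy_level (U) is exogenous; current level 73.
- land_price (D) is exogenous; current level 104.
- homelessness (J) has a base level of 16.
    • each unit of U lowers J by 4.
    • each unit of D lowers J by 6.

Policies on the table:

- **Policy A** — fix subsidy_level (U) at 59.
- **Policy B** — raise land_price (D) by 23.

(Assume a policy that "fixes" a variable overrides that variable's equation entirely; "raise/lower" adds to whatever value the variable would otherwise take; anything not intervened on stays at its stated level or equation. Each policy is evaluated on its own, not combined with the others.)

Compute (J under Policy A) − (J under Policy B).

194

Policy A (U := 59):
  U = 59
  D = 104
  J = 16 − 4·59 − 6·104 = -844
Policy B (D + 23):
  U = 73
  D = 104 + 23 = 127
  J = 16 − 4·73 − 6·127 = -1038
J: -844 − (-1038) = 194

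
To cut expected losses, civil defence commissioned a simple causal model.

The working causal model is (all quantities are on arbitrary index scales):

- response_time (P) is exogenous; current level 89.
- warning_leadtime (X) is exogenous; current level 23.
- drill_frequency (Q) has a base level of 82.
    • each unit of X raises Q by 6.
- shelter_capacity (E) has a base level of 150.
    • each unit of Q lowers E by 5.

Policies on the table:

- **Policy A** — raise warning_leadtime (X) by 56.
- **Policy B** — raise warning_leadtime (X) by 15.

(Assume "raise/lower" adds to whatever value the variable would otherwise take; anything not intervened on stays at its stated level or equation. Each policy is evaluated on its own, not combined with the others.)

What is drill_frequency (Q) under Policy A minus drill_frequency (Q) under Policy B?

246

Policy A (X + 56):
  X = 23 + 56 = 79
  Q = 82 + 6·79 = 556
Policy B (X + 15):
  X = 23 + 15 = 38
  Q = 82 + 6·38 = 310
Q: 556 − 310 = 246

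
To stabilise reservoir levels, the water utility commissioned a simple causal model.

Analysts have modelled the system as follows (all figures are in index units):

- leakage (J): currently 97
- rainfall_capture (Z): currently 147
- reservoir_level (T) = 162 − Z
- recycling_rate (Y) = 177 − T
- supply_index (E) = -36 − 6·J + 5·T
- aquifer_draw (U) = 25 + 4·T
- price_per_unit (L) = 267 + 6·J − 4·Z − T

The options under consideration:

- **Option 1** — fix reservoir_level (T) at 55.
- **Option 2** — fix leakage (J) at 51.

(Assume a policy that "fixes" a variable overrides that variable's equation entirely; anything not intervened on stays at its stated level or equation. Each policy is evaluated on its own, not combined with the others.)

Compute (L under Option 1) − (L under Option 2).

236

Option 1 (T := 55):
  J = 97
  Z = 147
  T = 55
  L = 267 + 6·97 − 4·147 − 55 = 206
Option 2 (J := 51):
  J = 51
  Z = 147
  T = 162 − 147 = 15
  L = 267 + 6·51 − 4·147 − 15 = -30
L: 206 − (-30) = 236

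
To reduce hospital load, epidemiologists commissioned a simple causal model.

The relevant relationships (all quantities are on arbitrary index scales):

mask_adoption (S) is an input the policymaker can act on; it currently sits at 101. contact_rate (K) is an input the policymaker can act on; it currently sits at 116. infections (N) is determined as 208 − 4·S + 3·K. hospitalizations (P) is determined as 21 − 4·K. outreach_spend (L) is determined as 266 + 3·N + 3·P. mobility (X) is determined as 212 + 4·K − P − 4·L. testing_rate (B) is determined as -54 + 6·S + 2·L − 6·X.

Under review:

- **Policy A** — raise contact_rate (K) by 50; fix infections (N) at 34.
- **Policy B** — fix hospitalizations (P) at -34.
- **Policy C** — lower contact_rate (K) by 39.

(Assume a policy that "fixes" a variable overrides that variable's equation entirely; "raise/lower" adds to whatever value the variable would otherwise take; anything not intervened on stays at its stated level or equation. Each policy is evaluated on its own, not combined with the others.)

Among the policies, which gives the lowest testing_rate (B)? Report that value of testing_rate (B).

Policy A (K + 50, N := 34):
  S = 101
  K = 116 + 50 = 166
  N = 34
  P = 21 − 4·166 = -643
  L = 266 + 3·34 + 3·(-643) = -1561
  X = 212 + 4·166 − (-643) − 4·(-1561) = 7763
  B = -54 + 6·101 + 2·(-1561) − 6·7763 = -49148
Policy B (P := -34):
  S = 101
  K = 116
  N = 208 − 4·101 + 3·116 = 152
  P = -34
  L = 266 + 3·152 + 3·(-34) = 620
  X = 212 + 4·116 − (-34) − 4·620 = -1770
  B = -54 + 6·101 + 2·620 − 6·(-1770) = 12412
Policy C (K − 39):
  S = 101
  K = 116 − 39 = 77
  N = 208 − 4·101 + 3·77 = 35
  P = 21 − 4·77 = -287
  L = 266 + 3·35 + 3·(-287) = -490
  X = 212 + 4·77 − (-287) − 4·(-490) = 2767
  B = -54 + 6·101 + 2·(-490) − 6·2767 = -17030
Comparing — Policy A: B=-49148, Policy B: B=12412, Policy C: B=-17030. Lowest is -49148 (Policy A).

-49148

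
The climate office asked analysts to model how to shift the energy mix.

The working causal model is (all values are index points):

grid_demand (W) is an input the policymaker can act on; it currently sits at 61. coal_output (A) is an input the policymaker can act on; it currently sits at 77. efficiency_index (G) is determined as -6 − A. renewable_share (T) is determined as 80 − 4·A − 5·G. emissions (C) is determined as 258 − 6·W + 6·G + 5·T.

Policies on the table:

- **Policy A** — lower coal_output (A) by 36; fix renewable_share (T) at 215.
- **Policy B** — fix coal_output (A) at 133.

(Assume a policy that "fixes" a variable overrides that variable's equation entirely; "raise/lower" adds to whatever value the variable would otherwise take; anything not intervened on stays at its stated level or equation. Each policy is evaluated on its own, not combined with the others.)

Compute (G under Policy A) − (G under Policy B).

Policy A (A − 36, T := 215):
  A = 77 − 36 = 41
  G = -6 − 41 = -47
Policy B (A := 133):
  A = 133
  G = -6 − 133 = -139
G: -47 − (-139) = 92

92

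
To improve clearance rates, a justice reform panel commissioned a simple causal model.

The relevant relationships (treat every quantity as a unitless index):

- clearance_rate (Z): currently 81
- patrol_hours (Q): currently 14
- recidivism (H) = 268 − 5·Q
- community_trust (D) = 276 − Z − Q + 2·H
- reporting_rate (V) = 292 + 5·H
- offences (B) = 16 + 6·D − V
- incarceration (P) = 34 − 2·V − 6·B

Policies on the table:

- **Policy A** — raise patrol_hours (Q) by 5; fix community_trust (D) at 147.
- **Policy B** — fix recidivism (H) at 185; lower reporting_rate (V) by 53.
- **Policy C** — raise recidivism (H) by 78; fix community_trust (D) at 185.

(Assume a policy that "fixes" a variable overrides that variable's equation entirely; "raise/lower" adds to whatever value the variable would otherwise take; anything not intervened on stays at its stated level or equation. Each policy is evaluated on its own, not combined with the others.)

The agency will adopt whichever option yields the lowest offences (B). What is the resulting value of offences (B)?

Policy A (Q + 5, D := 147):
  Z = 81
  Q = 14 + 5 = 19
  H = 268 − 5·19 = 173
  D = 147
  V = 292 + 5·173 = 1157
  B = 16 + 6·147 − 1157 = -259
Policy B (H := 185, V − 53):
  Z = 81
  Q = 14
  H = 185
  D = 276 − 81 − 14 + 2·185 = 551
  V = 292 + 5·185 (−53 from intervention) = 1164
  B = 16 + 6·551 − 1164 = 2158
Policy C (H + 78, D := 185):
  Z = 81
  Q = 14
  H = 268 − 5·14 (+78 from intervention) = 276
  D = 185
  V = 292 + 5·276 = 1672
  B = 16 + 6·185 − 1672 = -546
Comparing — Policy A: B=-259, Policy B: B=2158, Policy C: B=-546. Lowest is -546 (Policy C).

-546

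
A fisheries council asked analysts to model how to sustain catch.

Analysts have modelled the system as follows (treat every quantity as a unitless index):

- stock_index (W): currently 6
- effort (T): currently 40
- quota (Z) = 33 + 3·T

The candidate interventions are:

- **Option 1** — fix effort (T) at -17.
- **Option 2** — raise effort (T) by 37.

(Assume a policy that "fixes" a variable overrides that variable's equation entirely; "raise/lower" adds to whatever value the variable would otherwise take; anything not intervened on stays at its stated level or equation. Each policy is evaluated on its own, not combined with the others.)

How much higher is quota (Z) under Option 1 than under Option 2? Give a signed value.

-282

Option 1 (T := -17):
  T = -17
  Z = 33 + 3·(-17) = -18
Option 2 (T + 37):
  T = 40 + 37 = 77
  Z = 33 + 3·77 = 264
Z: -18 − 264 = -282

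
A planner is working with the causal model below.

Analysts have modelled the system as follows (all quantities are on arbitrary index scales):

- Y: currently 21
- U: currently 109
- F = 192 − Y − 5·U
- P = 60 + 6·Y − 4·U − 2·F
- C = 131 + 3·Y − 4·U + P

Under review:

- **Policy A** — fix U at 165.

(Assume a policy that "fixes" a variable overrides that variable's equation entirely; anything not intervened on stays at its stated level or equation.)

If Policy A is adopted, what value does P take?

834

Policy A (U := 165):
  Y = 21
  U = 165
  F = 192 − 21 − 5·165 = -654
  P = 60 + 6·21 − 4·165 − 2·(-654) = 834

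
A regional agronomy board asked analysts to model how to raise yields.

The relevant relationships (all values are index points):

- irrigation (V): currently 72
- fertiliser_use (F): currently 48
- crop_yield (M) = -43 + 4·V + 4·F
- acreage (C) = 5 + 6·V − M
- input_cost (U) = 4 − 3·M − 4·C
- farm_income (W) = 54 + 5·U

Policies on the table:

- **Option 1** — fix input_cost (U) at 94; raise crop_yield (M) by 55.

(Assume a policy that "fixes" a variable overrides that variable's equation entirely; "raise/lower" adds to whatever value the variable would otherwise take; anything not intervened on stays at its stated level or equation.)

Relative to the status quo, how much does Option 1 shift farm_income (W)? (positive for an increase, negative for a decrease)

Baseline:
  V = 72
  F = 48
  M = -43 + 4·72 + 4·48 = 437
  C = 5 + 6·72 − 437 = 0
  U = 4 − 3·437 − 4·0 = -1307
  W = 54 + 5·(-1307) = -6481
Option 1 (U := 94, M + 55):
  V = 72
  F = 48
  M = -43 + 4·72 + 4·48 (+55 from intervention) = 492
  C = 5 + 6·72 − 492 = -55
  U = 94
  W = 54 + 5·94 = 524
Change in W: 524 − (-6481) = 7005

7005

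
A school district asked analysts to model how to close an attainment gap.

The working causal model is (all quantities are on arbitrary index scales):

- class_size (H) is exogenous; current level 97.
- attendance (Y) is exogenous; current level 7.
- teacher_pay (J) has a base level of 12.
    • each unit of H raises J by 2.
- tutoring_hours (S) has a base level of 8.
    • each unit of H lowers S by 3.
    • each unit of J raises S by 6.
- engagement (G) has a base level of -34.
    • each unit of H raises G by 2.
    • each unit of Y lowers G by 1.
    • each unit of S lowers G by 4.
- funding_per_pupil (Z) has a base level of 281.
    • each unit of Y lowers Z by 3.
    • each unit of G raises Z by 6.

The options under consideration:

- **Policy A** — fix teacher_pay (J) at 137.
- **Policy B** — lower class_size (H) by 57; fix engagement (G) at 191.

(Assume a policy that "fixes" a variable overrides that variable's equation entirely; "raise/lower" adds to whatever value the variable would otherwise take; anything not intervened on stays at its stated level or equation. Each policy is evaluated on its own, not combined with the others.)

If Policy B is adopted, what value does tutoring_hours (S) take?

Policy B (H − 57, G := 191):
  H = 97 − 57 = 40
  J = 12 + 2·40 = 92
  S = 8 − 3·40 + 6·92 = 440

440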